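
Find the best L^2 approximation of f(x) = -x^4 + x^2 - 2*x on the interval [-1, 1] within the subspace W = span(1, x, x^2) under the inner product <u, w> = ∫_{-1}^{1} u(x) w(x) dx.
g(x) = x^2/7 - 2*x + 3/35

The best approximation g ∈ W is the orthogonal projection of f onto W. Writing g = a_0 + a_1 x + a_2 x^2, the coefficients solve the normal equations G · a = b where
  G_{ij} = <φ_i, φ_j> and b_i = <f, φ_i>, with φ_0 = 1, φ_1 = x, φ_2 = x^2.
G =
  [2, 0, 2/3]
  [0, 2/3, 0]
  [2/3, 0, 2/5],
b = (4/15, -4/3, 4/35).
Solving gives a_0 = 3/35, a_1 = -2, a_2 = 1/7, so
  g(x) = x^2/7 - 2*x + 3/35.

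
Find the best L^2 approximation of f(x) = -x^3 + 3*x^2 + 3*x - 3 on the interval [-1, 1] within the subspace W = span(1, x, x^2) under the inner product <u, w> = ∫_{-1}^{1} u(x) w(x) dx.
g(x) = 3*x^2 + 12*x/5 - 3

The best approximation g ∈ W is the orthogonal projection of f onto W. Writing g = a_0 + a_1 x + a_2 x^2, the coefficients solve the normal equations G · a = b where
  G_{ij} = <φ_i, φ_j> and b_i = <f, φ_i>, with φ_0 = 1, φ_1 = x, φ_2 = x^2.
G =
  [2, 0, 2/3]
  [0, 2/3, 0]
  [2/3, 0, 2/5],
b = (-4, 8/5, -4/5).
Solving gives a_0 = -3, a_1 = 12/5, a_2 = 3, so
  g(x) = 3*x^2 + 12*x/5 - 3.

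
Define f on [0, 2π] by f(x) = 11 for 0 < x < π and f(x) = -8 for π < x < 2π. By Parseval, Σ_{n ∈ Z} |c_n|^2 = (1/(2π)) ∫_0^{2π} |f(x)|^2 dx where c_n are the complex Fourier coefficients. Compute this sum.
Σ |c_n|^2 = 185/2

Parseval equates the L^2 energy of f (normalised by 1/(2π)) with the ℓ^2 sum of its Fourier coefficients: (1/(2π)) ∫_0^{2π} |f|^2 = Σ |c_n|^2.
Compute the left side: (1/(2π)) [∫_0^π 11^2 dx + ∫_π^{2π} (-8)^2 dx] = (1/(2π)) · (121π + 64π) = (121 + 64)/2 = 185/2.
So Σ_{n ∈ Z} |c_n|^2 = 185/2.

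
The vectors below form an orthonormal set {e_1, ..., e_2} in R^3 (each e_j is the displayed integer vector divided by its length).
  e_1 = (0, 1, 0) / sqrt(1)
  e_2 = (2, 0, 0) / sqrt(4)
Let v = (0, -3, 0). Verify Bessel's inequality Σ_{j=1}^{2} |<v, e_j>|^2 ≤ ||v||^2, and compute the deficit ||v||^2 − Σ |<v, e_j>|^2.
Σ |<v, e_j>|^2 = 9; ||v||^2 = 9; deficit = 0

Write each e_j = u_j / sqrt(<u_j, u_j>) where u_j is the displayed integer vector. Then <v, e_j> = <v, u_j> / sqrt(<u_j, u_j>), so |<v, e_j>|^2 = <v, u_j>^2 / <u_j, u_j>.
Coefficients: <v, e_1> = -3/sqrt(1), <v, e_2> = 0/sqrt(4).
Square and sum: Σ |<v, e_j>|^2 = 9.
Compute ||v||^2 = v·v = 9.
Deficit = 9 − 9 = 0 ≥ 0, confirming Bessel's inequality. (The deficit equals ||v − Σ <v,e_j> e_j||^2, the squared distance from v to span{e_j}.)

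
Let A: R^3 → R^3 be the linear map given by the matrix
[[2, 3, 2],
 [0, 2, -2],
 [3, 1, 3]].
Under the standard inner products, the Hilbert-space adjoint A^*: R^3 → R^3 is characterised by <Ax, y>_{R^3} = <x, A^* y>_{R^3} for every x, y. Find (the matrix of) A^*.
A^* = A^T =
[[2, 0, 3],
 [3, 2, 1],
 [2, -2, 3]]

For real matrices with standard dot products, the defining identity <Ax, y> = <x, A^* y> gives (Ax)^T y = x^T (A^*) y, i.e. x^T A^T y = x^T (A^*) y. Since this holds for all x, y, we must have A^* = A^T. Therefore
A^* =
[[2, 0, 3],
 [3, 2, 1],
 [2, -2, 3]].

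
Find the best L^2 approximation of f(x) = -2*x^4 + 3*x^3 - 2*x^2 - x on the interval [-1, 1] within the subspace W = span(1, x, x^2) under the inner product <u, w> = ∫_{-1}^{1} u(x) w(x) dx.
g(x) = -26*x^2/7 + 4*x/5 + 6/35

The best approximation g ∈ W is the orthogonal projection of f onto W. Writing g = a_0 + a_1 x + a_2 x^2, the coefficients solve the normal equations G · a = b where
  G_{ij} = <φ_i, φ_j> and b_i = <f, φ_i>, with φ_0 = 1, φ_1 = x, φ_2 = x^2.
G =
  [2, 0, 2/3]
  [0, 2/3, 0]
  [2/3, 0, 2/5],
b = (-32/15, 8/15, -48/35).
Solving gives a_0 = 6/35, a_1 = 4/5, a_2 = -26/7, so
  g(x) = -26*x^2/7 + 4*x/5 + 6/35.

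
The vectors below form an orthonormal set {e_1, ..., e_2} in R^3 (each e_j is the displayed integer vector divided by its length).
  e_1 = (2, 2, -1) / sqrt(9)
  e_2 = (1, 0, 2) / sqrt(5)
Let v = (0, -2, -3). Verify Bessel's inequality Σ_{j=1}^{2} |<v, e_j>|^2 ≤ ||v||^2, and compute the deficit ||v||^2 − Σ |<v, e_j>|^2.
Σ |<v, e_j>|^2 = 329/45; ||v||^2 = 13; deficit = 256/45

Write each e_j = u_j / sqrt(<u_j, u_j>) where u_j is the displayed integer vector. Then <v, e_j> = <v, u_j> / sqrt(<u_j, u_j>), so |<v, e_j>|^2 = <v, u_j>^2 / <u_j, u_j>.
Coefficients: <v, e_1> = -1/sqrt(9), <v, e_2> = -6/sqrt(5).
Square and sum: Σ |<v, e_j>|^2 = 329/45.
Compute ||v||^2 = v·v = 13.
Deficit = 13 − 329/45 = 256/45 ≥ 0, confirming Bessel's inequality. (The deficit equals ||v − Σ <v,e_j> e_j||^2, the squared distance from v to span{e_j}.)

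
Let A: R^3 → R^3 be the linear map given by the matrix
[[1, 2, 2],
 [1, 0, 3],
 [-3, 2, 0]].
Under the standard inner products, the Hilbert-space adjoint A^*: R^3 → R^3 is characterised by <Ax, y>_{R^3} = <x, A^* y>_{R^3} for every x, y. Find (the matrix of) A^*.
A^* = A^T =
[[1, 1, -3],
 [2, 0, 2],
 [2, 3, 0]]

For real matrices with standard dot products, the defining identity <Ax, y> = <x, A^* y> gives (Ax)^T y = x^T (A^*) y, i.e. x^T A^T y = x^T (A^*) y. Since this holds for all x, y, we must have A^* = A^T. Therefore
A^* =
[[1, 1, -3],
 [2, 0, 2],
 [2, 3, 0]].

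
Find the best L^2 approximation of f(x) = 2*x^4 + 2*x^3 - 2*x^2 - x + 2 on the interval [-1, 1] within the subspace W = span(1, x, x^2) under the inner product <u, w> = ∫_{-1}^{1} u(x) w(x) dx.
g(x) = -2*x^2/7 + x/5 + 64/35

The best approximation g ∈ W is the orthogonal projection of f onto W. Writing g = a_0 + a_1 x + a_2 x^2, the coefficients solve the normal equations G · a = b where
  G_{ij} = <φ_i, φ_j> and b_i = <f, φ_i>, with φ_0 = 1, φ_1 = x, φ_2 = x^2.
G =
  [2, 0, 2/3]
  [0, 2/3, 0]
  [2/3, 0, 2/5],
b = (52/15, 2/15, 116/105).
Solving gives a_0 = 64/35, a_1 = 1/5, a_2 = -2/7, so
  g(x) = -2*x^2/7 + x/5 + 64/35.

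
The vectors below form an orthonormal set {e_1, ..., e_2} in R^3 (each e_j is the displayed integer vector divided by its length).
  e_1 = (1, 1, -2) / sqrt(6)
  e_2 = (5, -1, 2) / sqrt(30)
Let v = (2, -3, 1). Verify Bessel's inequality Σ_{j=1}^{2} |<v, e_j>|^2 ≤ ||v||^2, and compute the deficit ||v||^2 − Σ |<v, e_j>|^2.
Σ |<v, e_j>|^2 = 9; ||v||^2 = 14; deficit = 5

Write each e_j = u_j / sqrt(<u_j, u_j>) where u_j is the displayed integer vector. Then <v, e_j> = <v, u_j> / sqrt(<u_j, u_j>), so |<v, e_j>|^2 = <v, u_j>^2 / <u_j, u_j>.
Coefficients: <v, e_1> = -3/sqrt(6), <v, e_2> = 15/sqrt(30).
Square and sum: Σ |<v, e_j>|^2 = 9.
Compute ||v||^2 = v·v = 14.
Deficit = 14 − 9 = 5 ≥ 0, confirming Bessel's inequality. (The deficit equals ||v − Σ <v,e_j> e_j||^2, the squared distance from v to span{e_j}.)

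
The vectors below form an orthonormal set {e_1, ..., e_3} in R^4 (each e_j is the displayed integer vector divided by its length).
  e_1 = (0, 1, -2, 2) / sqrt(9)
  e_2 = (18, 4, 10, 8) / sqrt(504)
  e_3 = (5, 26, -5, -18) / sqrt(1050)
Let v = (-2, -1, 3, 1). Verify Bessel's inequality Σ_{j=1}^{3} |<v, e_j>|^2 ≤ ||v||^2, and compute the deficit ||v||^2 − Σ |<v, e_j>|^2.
Σ |<v, e_j>|^2 = 183/25; ||v||^2 = 15; deficit = 192/25

Write each e_j = u_j / sqrt(<u_j, u_j>) where u_j is the displayed integer vector. Then <v, e_j> = <v, u_j> / sqrt(<u_j, u_j>), so |<v, e_j>|^2 = <v, u_j>^2 / <u_j, u_j>.
Coefficients: <v, e_1> = -5/sqrt(9), <v, e_2> = -2/sqrt(504), <v, e_3> = -69/sqrt(1050).
Square and sum: Σ |<v, e_j>|^2 = 183/25.
Compute ||v||^2 = v·v = 15.
Deficit = 15 − 183/25 = 192/25 ≥ 0, confirming Bessel's inequality. (The deficit equals ||v − Σ <v,e_j> e_j||^2, the squared distance from v to span{e_j}.)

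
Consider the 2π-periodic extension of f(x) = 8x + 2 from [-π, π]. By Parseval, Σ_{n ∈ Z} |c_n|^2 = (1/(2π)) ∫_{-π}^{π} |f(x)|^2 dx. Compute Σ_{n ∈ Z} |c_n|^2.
Σ |c_n|^2 = 64π^2/3 + 4

Expand and integrate term by term over [-π, π]:
  ∫ (8x)^2 dx = 64·(2π^3/3); ∫ 2·8·(2)·x dx = 0 (odd integrand); ∫ 2^2 dx = 4·2π.
So (1/(2π)) ∫_{-π}^{π} (8x + 2)^2 dx = 64π^2/3 + 4 = 64π^2/3 + 4.
Parseval ⇒ Σ |c_n|^2 = 64π^2/3 + 4.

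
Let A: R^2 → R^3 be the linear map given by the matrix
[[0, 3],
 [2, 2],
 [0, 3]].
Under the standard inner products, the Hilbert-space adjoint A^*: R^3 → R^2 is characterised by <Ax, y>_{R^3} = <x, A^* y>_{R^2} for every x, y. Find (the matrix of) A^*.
A^* = A^T =
[[0, 2, 0],
 [3, 2, 3]]

For real matrices with standard dot products, the defining identity <Ax, y> = <x, A^* y> gives (Ax)^T y = x^T (A^*) y, i.e. x^T A^T y = x^T (A^*) y. Since this holds for all x, y, we must have A^* = A^T. Therefore
A^* =
[[0, 2, 0],
 [3, 2, 3]].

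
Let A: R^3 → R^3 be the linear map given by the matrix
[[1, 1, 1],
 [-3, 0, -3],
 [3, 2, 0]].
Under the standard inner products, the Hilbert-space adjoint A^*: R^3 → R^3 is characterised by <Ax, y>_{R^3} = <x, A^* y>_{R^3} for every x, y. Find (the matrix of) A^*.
A^* = A^T =
[[1, -3, 3],
 [1, 0, 2],
 [1, -3, 0]]

For real matrices with standard dot products, the defining identity <Ax, y> = <x, A^* y> gives (Ax)^T y = x^T (A^*) y, i.e. x^T A^T y = x^T (A^*) y. Since this holds for all x, y, we must have A^* = A^T. Therefore
A^* =
[[1, -3, 3],
 [1, 0, 2],
 [1, -3, 0]].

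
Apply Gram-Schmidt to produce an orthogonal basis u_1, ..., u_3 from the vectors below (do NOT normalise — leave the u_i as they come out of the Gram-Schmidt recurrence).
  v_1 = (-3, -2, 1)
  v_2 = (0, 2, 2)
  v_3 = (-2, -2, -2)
Orthogonal basis:
  u_1 = (-3, -2, 1)
  u_2 = (-3/7, 12/7, 15/7)
  u_3 = (-2/3, 2/3, -2/3)

Apply the Gram-Schmidt recurrence
  u_1 = v_1
  u_i = v_i − Σ_{j<i} ((v_i · u_j) / (u_j · u_j)) · u_j.

Step by step this gives:
  u_1 = (-3, -2, 1)
  u_2 = (-3/7, 12/7, 15/7)
  u_3 = (-2/3, 2/3, -2/3)

Orthogonality check:
  u_2 · u_1 = 0 (should be 0)
  u_3 · u_1 = 0 (should be 0)
  u_3 · u_2 = 0 (should be 0)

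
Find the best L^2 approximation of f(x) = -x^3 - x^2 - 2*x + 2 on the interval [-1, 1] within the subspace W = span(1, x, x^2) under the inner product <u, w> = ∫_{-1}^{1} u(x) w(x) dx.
g(x) = -x^2 - 13*x/5 + 2

The best approximation g ∈ W is the orthogonal projection of f onto W. Writing g = a_0 + a_1 x + a_2 x^2, the coefficients solve the normal equations G · a = b where
  G_{ij} = <φ_i, φ_j> and b_i = <f, φ_i>, with φ_0 = 1, φ_1 = x, φ_2 = x^2.
G =
  [2, 0, 2/3]
  [0, 2/3, 0]
  [2/3, 0, 2/5],
b = (10/3, -26/15, 14/15).
Solving gives a_0 = 2, a_1 = -13/5, a_2 = -1, so
  g(x) = -x^2 - 13*x/5 + 2.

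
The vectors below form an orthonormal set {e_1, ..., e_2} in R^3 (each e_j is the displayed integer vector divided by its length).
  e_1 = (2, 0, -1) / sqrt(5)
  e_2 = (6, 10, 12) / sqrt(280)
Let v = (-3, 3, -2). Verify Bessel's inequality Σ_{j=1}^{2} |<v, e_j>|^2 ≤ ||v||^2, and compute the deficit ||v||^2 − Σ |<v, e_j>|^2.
Σ |<v, e_j>|^2 = 26/7; ||v||^2 = 22; deficit = 128/7

Write each e_j = u_j / sqrt(<u_j, u_j>) where u_j is the displayed integer vector. Then <v, e_j> = <v, u_j> / sqrt(<u_j, u_j>), so |<v, e_j>|^2 = <v, u_j>^2 / <u_j, u_j>.
Coefficients: <v, e_1> = -4/sqrt(5), <v, e_2> = -12/sqrt(280).
Square and sum: Σ |<v, e_j>|^2 = 26/7.
Compute ||v||^2 = v·v = 22.
Deficit = 22 − 26/7 = 128/7 ≥ 0, confirming Bessel's inequality. (The deficit equals ||v − Σ <v,e_j> e_j||^2, the squared distance from v to span{e_j}.)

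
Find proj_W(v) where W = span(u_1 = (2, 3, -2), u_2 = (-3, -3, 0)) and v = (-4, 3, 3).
proj_W(v) = (-2/9, -7/9, 10/9)

Set up U = [u_1 | ... | u_2] ∈ R^(3×2). The projector onto W = col(U) is P = U (U^T U)^(-1) U^T.
Compute U^T U =
  [17, -15]
  [-15, 18],
and U^T v = (-5, 3).
Solve U^T U · c = U^T v for the coefficients: c = (-5/9, -8/27). The projection is proj_W(v) = U c.
Check: (v - proj_W(v)) · u_1 = 0  (should be 0).
Check: (v - proj_W(v)) · u_2 = 0  (should be 0).
Result: proj_W(v) = (-2/9, -7/9, 10/9).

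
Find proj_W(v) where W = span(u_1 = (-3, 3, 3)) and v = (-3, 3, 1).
proj_W(v) = (-7/3, 7/3, 7/3)

Set up U = [u_1 | ... | u_1] ∈ R^(3×1). The projector onto W = col(U) is P = U (U^T U)^(-1) U^T.
Compute U^T U =
  [27],
and U^T v = (21).
Solve U^T U · c = U^T v for the coefficients: c = (7/9). The projection is proj_W(v) = U c.
Check: (v - proj_W(v)) · u_1 = 0  (should be 0).
Result: proj_W(v) = (-7/3, 7/3, 7/3).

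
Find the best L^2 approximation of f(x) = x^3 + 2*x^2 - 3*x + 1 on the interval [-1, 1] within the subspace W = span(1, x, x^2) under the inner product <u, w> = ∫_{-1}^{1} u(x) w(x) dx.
g(x) = 2*x^2 - 12*x/5 + 1

The best approximation g ∈ W is the orthogonal projection of f onto W. Writing g = a_0 + a_1 x + a_2 x^2, the coefficients solve the normal equations G · a = b where
  G_{ij} = <φ_i, φ_j> and b_i = <f, φ_i>, with φ_0 = 1, φ_1 = x, φ_2 = x^2.
G =
  [2, 0, 2/3]
  [0, 2/3, 0]
  [2/3, 0, 2/5],
b = (10/3, -8/5, 22/15).
Solving gives a_0 = 1, a_1 = -12/5, a_2 = 2, so
  g(x) = 2*x^2 - 12*x/5 + 1.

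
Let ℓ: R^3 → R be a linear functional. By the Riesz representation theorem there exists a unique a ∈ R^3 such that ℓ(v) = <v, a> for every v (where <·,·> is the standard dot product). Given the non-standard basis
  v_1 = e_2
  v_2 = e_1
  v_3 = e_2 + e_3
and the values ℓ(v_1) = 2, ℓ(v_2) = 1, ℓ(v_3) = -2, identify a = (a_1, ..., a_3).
a = (1, 2, -4)

Write a = (a_1, ..., a_3) in the standard basis. For each basis vector v_i, ℓ(v_i) = <v_i, a> is a linear equation in the a_j's. Collect the n equations into a matrix system V a = ℓ, where row i of V is v_i (expressed in the standard basis). Since V is invertible (lower-triangular with 1s on the diagonal, up to permutation), solve by back-substitution:
  V =
[[0, 1, 0],
 [1, 0, 0],
 [0, 1, 1]]
  V a = (2, 1, -2)
Solving gives a = (1, 2, -4).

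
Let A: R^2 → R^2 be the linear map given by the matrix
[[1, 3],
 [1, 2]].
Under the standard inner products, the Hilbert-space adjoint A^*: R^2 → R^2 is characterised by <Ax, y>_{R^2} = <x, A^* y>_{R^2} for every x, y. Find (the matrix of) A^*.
A^* = A^T =
[[1, 1],
 [3, 2]]

For real matrices with standard dot products, the defining identity <Ax, y> = <x, A^* y> gives (Ax)^T y = x^T (A^*) y, i.e. x^T A^T y = x^T (A^*) y. Since this holds for all x, y, we must have A^* = A^T. Therefore
A^* =
[[1, 1],
 [3, 2]].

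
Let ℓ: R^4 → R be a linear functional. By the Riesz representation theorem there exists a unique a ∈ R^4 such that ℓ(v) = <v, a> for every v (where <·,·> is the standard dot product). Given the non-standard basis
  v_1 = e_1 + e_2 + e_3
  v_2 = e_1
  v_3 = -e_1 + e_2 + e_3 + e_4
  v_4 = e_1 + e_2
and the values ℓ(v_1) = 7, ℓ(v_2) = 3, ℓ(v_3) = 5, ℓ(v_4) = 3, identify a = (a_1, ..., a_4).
a = (3, 0, 4, 4)

Write a = (a_1, ..., a_4) in the standard basis. For each basis vector v_i, ℓ(v_i) = <v_i, a> is a linear equation in the a_j's. Collect the n equations into a matrix system V a = ℓ, where row i of V is v_i (expressed in the standard basis). Since V is invertible (lower-triangular with 1s on the diagonal, up to permutation), solve by back-substitution:
  V =
[[1, 1, 1, 0],
 [1, 0, 0, 0],
 [-1, 1, 1, 1],
 [1, 1, 0, 0]]
  V a = (7, 3, 5, 3)
Solving gives a = (3, 0, 4, 4).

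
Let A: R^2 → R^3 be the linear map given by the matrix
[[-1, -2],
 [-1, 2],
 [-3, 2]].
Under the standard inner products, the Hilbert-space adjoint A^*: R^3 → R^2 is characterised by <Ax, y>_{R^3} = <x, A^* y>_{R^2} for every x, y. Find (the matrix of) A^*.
A^* = A^T =
[[-1, -1, -3],
 [-2, 2, 2]]

For real matrices with standard dot products, the defining identity <Ax, y> = <x, A^* y> gives (Ax)^T y = x^T (A^*) y, i.e. x^T A^T y = x^T (A^*) y. Since this holds for all x, y, we must have A^* = A^T. Therefore
A^* =
[[-1, -1, -3],
 [-2, 2, 2]].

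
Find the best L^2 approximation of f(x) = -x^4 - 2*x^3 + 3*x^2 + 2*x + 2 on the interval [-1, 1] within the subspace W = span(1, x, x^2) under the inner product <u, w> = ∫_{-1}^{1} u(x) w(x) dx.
g(x) = 15*x^2/7 + 4*x/5 + 73/35

The best approximation g ∈ W is the orthogonal projection of f onto W. Writing g = a_0 + a_1 x + a_2 x^2, the coefficients solve the normal equations G · a = b where
  G_{ij} = <φ_i, φ_j> and b_i = <f, φ_i>, with φ_0 = 1, φ_1 = x, φ_2 = x^2.
G =
  [2, 0, 2/3]
  [0, 2/3, 0]
  [2/3, 0, 2/5],
b = (28/5, 8/15, 236/105).
Solving gives a_0 = 73/35, a_1 = 4/5, a_2 = 15/7, so
  g(x) = 15*x^2/7 + 4*x/5 + 73/35.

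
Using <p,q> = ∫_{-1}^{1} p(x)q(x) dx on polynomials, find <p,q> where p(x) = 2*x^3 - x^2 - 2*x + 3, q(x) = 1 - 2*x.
<p,q> = 32/5

Expand the product: p(x)·q(x) = -4*x^4 + 4*x^3 + 3*x^2 - 8*x + 3.
∫_{-1}^{1} of each monomial x^k gives [2/(k+1) if k even, 0 if k odd]. Integrating term-by-term (or equivalently evaluating the antiderivative F(x) = -4*x^5/5 + x^4 + x^3 - 4*x^2 + 3*x at the endpoints):
  F(1) − F(−1) = 1/5 − (-31/5) = 32/5.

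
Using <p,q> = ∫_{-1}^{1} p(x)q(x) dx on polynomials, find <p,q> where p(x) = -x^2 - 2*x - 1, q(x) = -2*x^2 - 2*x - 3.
<p,q> = 64/5

Expand the product: p(x)·q(x) = 2*x^4 + 6*x^3 + 9*x^2 + 8*x + 3.
∫_{-1}^{1} of each monomial x^k gives [2/(k+1) if k even, 0 if k odd]. Integrating term-by-term (or equivalently evaluating the antiderivative F(x) = 2*x^5/5 + 3*x^4/2 + 3*x^3 + 4*x^2 + 3*x at the endpoints):
  F(1) − F(−1) = 119/10 − (-9/10) = 64/5.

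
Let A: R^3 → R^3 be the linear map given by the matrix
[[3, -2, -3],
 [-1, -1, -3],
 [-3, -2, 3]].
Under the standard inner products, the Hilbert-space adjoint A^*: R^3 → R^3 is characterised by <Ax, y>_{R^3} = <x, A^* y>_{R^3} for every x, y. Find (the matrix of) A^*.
A^* = A^T =
[[3, -1, -3],
 [-2, -1, -2],
 [-3, -3, 3]]

For real matrices with standard dot products, the defining identity <Ax, y> = <x, A^* y> gives (Ax)^T y = x^T (A^*) y, i.e. x^T A^T y = x^T (A^*) y. Since this holds for all x, y, we must have A^* = A^T. Therefore
A^* =
[[3, -1, -3],
 [-2, -1, -2],
 [-3, -3, 3]].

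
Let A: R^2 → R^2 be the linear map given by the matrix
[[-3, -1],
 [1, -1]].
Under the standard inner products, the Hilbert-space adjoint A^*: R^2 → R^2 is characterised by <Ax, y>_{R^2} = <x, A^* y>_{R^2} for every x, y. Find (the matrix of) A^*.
A^* = A^T =
[[-3, 1],
 [-1, -1]]

For real matrices with standard dot products, the defining identity <Ax, y> = <x, A^* y> gives (Ax)^T y = x^T (A^*) y, i.e. x^T A^T y = x^T (A^*) y. Since this holds for all x, y, we must have A^* = A^T. Therefore
A^* =
[[-3, 1],
 [-1, -1]].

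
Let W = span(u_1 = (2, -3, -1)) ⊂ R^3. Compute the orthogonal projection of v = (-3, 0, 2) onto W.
proj_W(v) = (-8/7, 12/7, 4/7)

Set up U = [u_1 | ... | u_1] ∈ R^(3×1). The projector onto W = col(U) is P = U (U^T U)^(-1) U^T.
Compute U^T U =
  [14],
and U^T v = (-8).
Solve U^T U · c = U^T v for the coefficients: c = (-4/7). The projection is proj_W(v) = U c.
Check: (v - proj_W(v)) · u_1 = 0  (should be 0).
Result: proj_W(v) = (-8/7, 12/7, 4/7).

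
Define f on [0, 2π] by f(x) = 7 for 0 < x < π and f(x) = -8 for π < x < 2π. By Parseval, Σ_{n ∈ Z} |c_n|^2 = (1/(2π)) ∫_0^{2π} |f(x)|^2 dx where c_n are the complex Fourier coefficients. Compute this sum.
Σ |c_n|^2 = 113/2

Parseval equates the L^2 energy of f (normalised by 1/(2π)) with the ℓ^2 sum of its Fourier coefficients: (1/(2π)) ∫_0^{2π} |f|^2 = Σ |c_n|^2.
Compute the left side: (1/(2π)) [∫_0^π 7^2 dx + ∫_π^{2π} (-8)^2 dx] = (1/(2π)) · (49π + 64π) = (49 + 64)/2 = 113/2.
So Σ_{n ∈ Z} |c_n|^2 = 113/2.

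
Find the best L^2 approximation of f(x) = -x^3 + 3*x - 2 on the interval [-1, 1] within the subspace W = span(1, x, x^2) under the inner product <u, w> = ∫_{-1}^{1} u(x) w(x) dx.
g(x) = 12*x/5 - 2

The best approximation g ∈ W is the orthogonal projection of f onto W. Writing g = a_0 + a_1 x + a_2 x^2, the coefficients solve the normal equations G · a = b where
  G_{ij} = <φ_i, φ_j> and b_i = <f, φ_i>, with φ_0 = 1, φ_1 = x, φ_2 = x^2.
G =
  [2, 0, 2/3]
  [0, 2/3, 0]
  [2/3, 0, 2/5],
b = (-4, 8/5, -4/3).
Solving gives a_0 = -2, a_1 = 12/5, a_2 = 0, so
  g(x) = 12*x/5 - 2.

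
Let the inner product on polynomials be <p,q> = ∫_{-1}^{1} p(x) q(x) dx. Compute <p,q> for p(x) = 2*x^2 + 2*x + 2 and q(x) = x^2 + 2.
<p,q> = 64/5

Expand the product: p(x)·q(x) = 2*x^4 + 2*x^3 + 6*x^2 + 4*x + 4.
∫_{-1}^{1} of each monomial x^k gives [2/(k+1) if k even, 0 if k odd]. Integrating term-by-term (or equivalently evaluating the antiderivative F(x) = 2*x^5/5 + x^4/2 + 2*x^3 + 2*x^2 + 4*x at the endpoints):
  F(1) − F(−1) = 89/10 − (-39/10) = 64/5.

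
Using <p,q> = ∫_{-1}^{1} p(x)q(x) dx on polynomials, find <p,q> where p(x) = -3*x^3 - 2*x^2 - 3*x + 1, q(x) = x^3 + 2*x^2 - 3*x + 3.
<p,q> = 974/105

Expand the product: p(x)·q(x) = -3*x^6 - 8*x^5 + 2*x^4 - 8*x^3 + 5*x^2 - 12*x + 3.
∫_{-1}^{1} of each monomial x^k gives [2/(k+1) if k even, 0 if k odd]. Integrating term-by-term (or equivalently evaluating the antiderivative F(x) = -3*x^7/7 - 4*x^6/3 + 2*x^5/5 - 2*x^4 + 5*x^3/3 - 6*x^2 + 3*x at the endpoints):
  F(1) − F(−1) = -493/105 − (-489/35) = 974/105.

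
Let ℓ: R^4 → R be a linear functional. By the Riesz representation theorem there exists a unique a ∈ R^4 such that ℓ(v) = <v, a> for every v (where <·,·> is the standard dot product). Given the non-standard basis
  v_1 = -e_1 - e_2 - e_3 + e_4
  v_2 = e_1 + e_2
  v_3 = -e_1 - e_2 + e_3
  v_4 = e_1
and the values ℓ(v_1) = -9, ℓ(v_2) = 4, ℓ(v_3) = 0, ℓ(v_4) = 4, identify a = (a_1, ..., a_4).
a = (4, 0, 4, -1)

Write a = (a_1, ..., a_4) in the standard basis. For each basis vector v_i, ℓ(v_i) = <v_i, a> is a linear equation in the a_j's. Collect the n equations into a matrix system V a = ℓ, where row i of V is v_i (expressed in the standard basis). Since V is invertible (lower-triangular with 1s on the diagonal, up to permutation), solve by back-substitution:
  V =
[[-1, -1, -1, 1],
 [1, 1, 0, 0],
 [-1, -1, 1, 0],
 [1, 0, 0, 0]]
  V a = (-9, 4, 0, 4)
Solving gives a = (4, 0, 4, -1).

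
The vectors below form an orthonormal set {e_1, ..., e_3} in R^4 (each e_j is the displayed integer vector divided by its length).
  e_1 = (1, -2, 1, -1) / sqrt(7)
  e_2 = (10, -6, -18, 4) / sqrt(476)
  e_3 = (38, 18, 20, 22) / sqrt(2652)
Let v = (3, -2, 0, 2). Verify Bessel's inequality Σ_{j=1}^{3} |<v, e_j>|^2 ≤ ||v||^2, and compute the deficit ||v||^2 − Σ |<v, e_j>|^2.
Σ |<v, e_j>|^2 = 563/39; ||v||^2 = 17; deficit = 100/39

Write each e_j = u_j / sqrt(<u_j, u_j>) where u_j is the displayed integer vector. Then <v, e_j> = <v, u_j> / sqrt(<u_j, u_j>), so |<v, e_j>|^2 = <v, u_j>^2 / <u_j, u_j>.
Coefficients: <v, e_1> = 5/sqrt(7), <v, e_2> = 50/sqrt(476), <v, e_3> = 122/sqrt(2652).
Square and sum: Σ |<v, e_j>|^2 = 563/39.
Compute ||v||^2 = v·v = 17.
Deficit = 17 − 563/39 = 100/39 ≥ 0, confirming Bessel's inequality. (The deficit equals ||v − Σ <v,e_j> e_j||^2, the squared distance from v to span{e_j}.)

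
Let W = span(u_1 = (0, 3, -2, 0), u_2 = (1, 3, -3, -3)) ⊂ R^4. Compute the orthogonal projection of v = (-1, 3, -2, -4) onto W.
proj_W(v) = (143/139, 351/139, -377/139, -429/139)

Set up U = [u_1 | ... | u_2] ∈ R^(4×2). The projector onto W = col(U) is P = U (U^T U)^(-1) U^T.
Compute U^T U =
  [13, 15]
  [15, 28],
and U^T v = (13, 26).
Solve U^T U · c = U^T v for the coefficients: c = (-26/139, 143/139). The projection is proj_W(v) = U c.
Check: (v - proj_W(v)) · u_1 = 0  (should be 0).
Check: (v - proj_W(v)) · u_2 = 0  (should be 0).
Result: proj_W(v) = (143/139, 351/139, -377/139, -429/139).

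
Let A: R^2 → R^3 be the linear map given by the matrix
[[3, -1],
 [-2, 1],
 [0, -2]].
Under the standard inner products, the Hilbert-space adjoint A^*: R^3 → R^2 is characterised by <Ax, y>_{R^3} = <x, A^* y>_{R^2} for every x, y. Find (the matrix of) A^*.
A^* = A^T =
[[3, -2, 0],
 [-1, 1, -2]]

For real matrices with standard dot products, the defining identity <Ax, y> = <x, A^* y> gives (Ax)^T y = x^T (A^*) y, i.e. x^T A^T y = x^T (A^*) y. Since this holds for all x, y, we must have A^* = A^T. Therefore
A^* =
[[3, -2, 0],
 [-1, 1, -2]].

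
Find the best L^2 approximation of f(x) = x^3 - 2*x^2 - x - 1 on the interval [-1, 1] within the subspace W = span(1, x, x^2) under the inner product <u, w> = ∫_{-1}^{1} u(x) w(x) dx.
g(x) = -2*x^2 - 2*x/5 - 1

The best approximation g ∈ W is the orthogonal projection of f onto W. Writing g = a_0 + a_1 x + a_2 x^2, the coefficients solve the normal equations G · a = b where
  G_{ij} = <φ_i, φ_j> and b_i = <f, φ_i>, with φ_0 = 1, φ_1 = x, φ_2 = x^2.
G =
  [2, 0, 2/3]
  [0, 2/3, 0]
  [2/3, 0, 2/5],
b = (-10/3, -4/15, -22/15).
Solving gives a_0 = -1, a_1 = -2/5, a_2 = -2, so
  g(x) = -2*x^2 - 2*x/5 - 1.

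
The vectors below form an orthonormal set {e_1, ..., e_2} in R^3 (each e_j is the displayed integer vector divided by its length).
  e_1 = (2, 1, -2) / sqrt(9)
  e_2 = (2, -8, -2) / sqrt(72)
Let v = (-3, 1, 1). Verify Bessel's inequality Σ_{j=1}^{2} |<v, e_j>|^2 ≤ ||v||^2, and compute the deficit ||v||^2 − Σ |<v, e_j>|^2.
Σ |<v, e_j>|^2 = 9; ||v||^2 = 11; deficit = 2

Write each e_j = u_j / sqrt(<u_j, u_j>) where u_j is the displayed integer vector. Then <v, e_j> = <v, u_j> / sqrt(<u_j, u_j>), so |<v, e_j>|^2 = <v, u_j>^2 / <u_j, u_j>.
Coefficients: <v, e_1> = -7/sqrt(9), <v, e_2> = -16/sqrt(72).
Square and sum: Σ |<v, e_j>|^2 = 9.
Compute ||v||^2 = v·v = 11.
Deficit = 11 − 9 = 2 ≥ 0, confirming Bessel's inequality. (The deficit equals ||v − Σ <v,e_j> e_j||^2, the squared distance from v to span{e_j}.)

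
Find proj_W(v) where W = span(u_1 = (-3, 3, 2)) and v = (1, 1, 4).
proj_W(v) = (-12/11, 12/11, 8/11)

Set up U = [u_1 | ... | u_1] ∈ R^(3×1). The projector onto W = col(U) is P = U (U^T U)^(-1) U^T.
Compute U^T U =
  [22],
and U^T v = (8).
Solve U^T U · c = U^T v for the coefficients: c = (4/11). The projection is proj_W(v) = U c.
Check: (v - proj_W(v)) · u_1 = 0  (should be 0).
Result: proj_W(v) = (-12/11, 12/11, 8/11).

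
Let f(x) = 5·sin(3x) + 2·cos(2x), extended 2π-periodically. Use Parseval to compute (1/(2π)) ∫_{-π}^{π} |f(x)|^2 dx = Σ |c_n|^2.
Σ |c_n|^2 = 29/2

Expand |f|^2 and use orthogonality of {sin(nx), cos(mx)} on [-π, π]:
  ∫_{-π}^{π} sin(nx)^2 dx = π, ∫ cos(mx)^2 dx = π, and cross terms integrate to 0.
So ∫_{-π}^{π} f(x)^2 dx = 5^2 · π + 2^2 · π = (25 + 4)π.
Divide by 2π: (25 + 4)/2 = 29/2.
By Parseval, this equals Σ |c_n|^2.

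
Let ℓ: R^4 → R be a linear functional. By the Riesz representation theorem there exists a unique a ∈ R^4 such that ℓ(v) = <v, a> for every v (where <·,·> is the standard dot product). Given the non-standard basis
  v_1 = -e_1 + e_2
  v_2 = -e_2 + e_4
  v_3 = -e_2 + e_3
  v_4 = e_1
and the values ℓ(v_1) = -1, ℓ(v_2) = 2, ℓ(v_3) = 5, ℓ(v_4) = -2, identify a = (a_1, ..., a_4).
a = (-2, -3, 2, -1)

Write a = (a_1, ..., a_4) in the standard basis. For each basis vector v_i, ℓ(v_i) = <v_i, a> is a linear equation in the a_j's. Collect the n equations into a matrix system V a = ℓ, where row i of V is v_i (expressed in the standard basis). Since V is invertible (lower-triangular with 1s on the diagonal, up to permutation), solve by back-substitution:
  V =
[[-1, 1, 0, 0],
 [0, -1, 0, 1],
 [0, -1, 1, 0],
 [1, 0, 0, 0]]
  V a = (-1, 2, 5, -2)
Solving gives a = (-2, -3, 2, -1).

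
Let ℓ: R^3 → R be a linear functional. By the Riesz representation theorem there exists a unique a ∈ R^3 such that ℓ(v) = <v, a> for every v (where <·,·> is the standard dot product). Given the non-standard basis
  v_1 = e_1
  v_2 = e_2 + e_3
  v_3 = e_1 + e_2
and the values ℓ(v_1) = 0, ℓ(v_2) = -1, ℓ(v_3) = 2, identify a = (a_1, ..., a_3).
a = (0, 2, -3)

Write a = (a_1, ..., a_3) in the standard basis. For each basis vector v_i, ℓ(v_i) = <v_i, a> is a linear equation in the a_j's. Collect the n equations into a matrix system V a = ℓ, where row i of V is v_i (expressed in the standard basis). Since V is invertible (lower-triangular with 1s on the diagonal, up to permutation), solve by back-substitution:
  V =
[[1, 0, 0],
 [0, 1, 1],
 [1, 1, 0]]
  V a = (0, -1, 2)
Solving gives a = (0, 2, -3).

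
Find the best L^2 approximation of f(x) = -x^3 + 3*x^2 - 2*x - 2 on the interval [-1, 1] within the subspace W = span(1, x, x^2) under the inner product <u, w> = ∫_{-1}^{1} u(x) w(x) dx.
g(x) = 3*x^2 - 13*x/5 - 2

The best approximation g ∈ W is the orthogonal projection of f onto W. Writing g = a_0 + a_1 x + a_2 x^2, the coefficients solve the normal equations G · a = b where
  G_{ij} = <φ_i, φ_j> and b_i = <f, φ_i>, with φ_0 = 1, φ_1 = x, φ_2 = x^2.
G =
  [2, 0, 2/3]
  [0, 2/3, 0]
  [2/3, 0, 2/5],
b = (-2, -26/15, -2/15).
Solving gives a_0 = -2, a_1 = -13/5, a_2 = 3, so
  g(x) = 3*x^2 - 13*x/5 - 2.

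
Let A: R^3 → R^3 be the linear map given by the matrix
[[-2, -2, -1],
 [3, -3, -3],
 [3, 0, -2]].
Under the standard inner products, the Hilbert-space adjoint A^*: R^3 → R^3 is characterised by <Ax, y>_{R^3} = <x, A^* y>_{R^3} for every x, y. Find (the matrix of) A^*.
A^* = A^T =
[[-2, 3, 3],
 [-2, -3, 0],
 [-1, -3, -2]]

For real matrices with standard dot products, the defining identity <Ax, y> = <x, A^* y> gives (Ax)^T y = x^T (A^*) y, i.e. x^T A^T y = x^T (A^*) y. Since this holds for all x, y, we must have A^* = A^T. Therefore
A^* =
[[-2, 3, 3],
 [-2, -3, 0],
 [-1, -3, -2]].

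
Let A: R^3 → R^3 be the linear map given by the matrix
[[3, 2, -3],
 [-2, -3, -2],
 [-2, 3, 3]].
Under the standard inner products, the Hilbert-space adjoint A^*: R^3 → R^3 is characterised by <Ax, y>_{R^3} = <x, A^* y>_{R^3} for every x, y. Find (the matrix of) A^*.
A^* = A^T =
[[3, -2, -2],
 [2, -3, 3],
 [-3, -2, 3]]

For real matrices with standard dot products, the defining identity <Ax, y> = <x, A^* y> gives (Ax)^T y = x^T (A^*) y, i.e. x^T A^T y = x^T (A^*) y. Since this holds for all x, y, we must have A^* = A^T. Therefore
A^* =
[[3, -2, -2],
 [2, -3, 3],
 [-3, -2, 3]].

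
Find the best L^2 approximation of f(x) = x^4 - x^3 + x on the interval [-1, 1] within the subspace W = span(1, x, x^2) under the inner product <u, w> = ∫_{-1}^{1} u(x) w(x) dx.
g(x) = 6*x^2/7 + 2*x/5 - 3/35

The best approximation g ∈ W is the orthogonal projection of f onto W. Writing g = a_0 + a_1 x + a_2 x^2, the coefficients solve the normal equations G · a = b where
  G_{ij} = <φ_i, φ_j> and b_i = <f, φ_i>, with φ_0 = 1, φ_1 = x, φ_2 = x^2.
G =
  [2, 0, 2/3]
  [0, 2/3, 0]
  [2/3, 0, 2/5],
b = (2/5, 4/15, 2/7).
Solving gives a_0 = -3/35, a_1 = 2/5, a_2 = 6/7, so
  g(x) = 6*x^2/7 + 2*x/5 - 3/35.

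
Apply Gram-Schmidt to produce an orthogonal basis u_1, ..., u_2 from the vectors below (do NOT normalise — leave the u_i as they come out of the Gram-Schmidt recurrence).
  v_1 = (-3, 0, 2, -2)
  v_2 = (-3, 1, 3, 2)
Orthogonal basis:
  u_1 = (-3, 0, 2, -2)
  u_2 = (-18/17, 1, 29/17, 56/17)

Apply the Gram-Schmidt recurrence
  u_1 = v_1
  u_i = v_i − Σ_{j<i} ((v_i · u_j) / (u_j · u_j)) · u_j.

Step by step this gives:
  u_1 = (-3, 0, 2, -2)
  u_2 = (-18/17, 1, 29/17, 56/17)

Orthogonality check:
  u_2 · u_1 = 0 (should be 0)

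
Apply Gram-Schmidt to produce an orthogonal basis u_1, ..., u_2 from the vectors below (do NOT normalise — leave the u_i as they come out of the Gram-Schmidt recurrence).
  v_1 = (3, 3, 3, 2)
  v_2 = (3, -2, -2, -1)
Orthogonal basis:
  u_1 = (3, 3, 3, 2)
  u_2 = (108/31, -47/31, -47/31, -21/31)

Apply the Gram-Schmidt recurrence
  u_1 = v_1
  u_i = v_i − Σ_{j<i} ((v_i · u_j) / (u_j · u_j)) · u_j.

Step by step this gives:
  u_1 = (3, 3, 3, 2)
  u_2 = (108/31, -47/31, -47/31, -21/31)

Orthogonality check:
  u_2 · u_1 = 0 (should be 0)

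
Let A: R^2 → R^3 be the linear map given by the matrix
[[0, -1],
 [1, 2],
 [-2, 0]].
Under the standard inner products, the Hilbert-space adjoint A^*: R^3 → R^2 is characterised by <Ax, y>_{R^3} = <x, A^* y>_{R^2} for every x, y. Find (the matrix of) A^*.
A^* = A^T =
[[0, 1, -2],
 [-1, 2, 0]]

For real matrices with standard dot products, the defining identity <Ax, y> = <x, A^* y> gives (Ax)^T y = x^T (A^*) y, i.e. x^T A^T y = x^T (A^*) y. Since this holds for all x, y, we must have A^* = A^T. Therefore
A^* =
[[0, 1, -2],
 [-1, 2, 0]].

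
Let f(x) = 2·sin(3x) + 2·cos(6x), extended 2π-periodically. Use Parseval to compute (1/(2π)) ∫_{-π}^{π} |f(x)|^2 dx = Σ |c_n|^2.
Σ |c_n|^2 = 4

Expand |f|^2 and use orthogonality of {sin(nx), cos(mx)} on [-π, π]:
  ∫_{-π}^{π} sin(nx)^2 dx = π, ∫ cos(mx)^2 dx = π, and cross terms integrate to 0.
So ∫_{-π}^{π} f(x)^2 dx = 2^2 · π + 2^2 · π = (4 + 4)π.
Divide by 2π: (4 + 4)/2 = 4.
By Parseval, this equals Σ |c_n|^2.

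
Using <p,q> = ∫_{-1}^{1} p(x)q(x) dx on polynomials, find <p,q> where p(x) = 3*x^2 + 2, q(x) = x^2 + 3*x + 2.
<p,q> = 218/15

Expand the product: p(x)·q(x) = 3*x^4 + 9*x^3 + 8*x^2 + 6*x + 4.
∫_{-1}^{1} of each monomial x^k gives [2/(k+1) if k even, 0 if k odd]. Integrating term-by-term (or equivalently evaluating the antiderivative F(x) = 3*x^5/5 + 9*x^4/4 + 8*x^3/3 + 3*x^2 + 4*x at the endpoints):
  F(1) − F(−1) = 751/60 − (-121/60) = 218/15.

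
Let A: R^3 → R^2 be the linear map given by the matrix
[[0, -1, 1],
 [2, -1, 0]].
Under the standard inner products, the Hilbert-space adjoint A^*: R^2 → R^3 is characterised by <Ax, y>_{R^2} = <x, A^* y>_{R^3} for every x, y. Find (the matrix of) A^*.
A^* = A^T =
[[0, 2],
 [-1, -1],
 [1, 0]]

For real matrices with standard dot products, the defining identity <Ax, y> = <x, A^* y> gives (Ax)^T y = x^T (A^*) y, i.e. x^T A^T y = x^T (A^*) y. Since this holds for all x, y, we must have A^* = A^T. Therefore
A^* =
[[0, 2],
 [-1, -1],
 [1, 0]].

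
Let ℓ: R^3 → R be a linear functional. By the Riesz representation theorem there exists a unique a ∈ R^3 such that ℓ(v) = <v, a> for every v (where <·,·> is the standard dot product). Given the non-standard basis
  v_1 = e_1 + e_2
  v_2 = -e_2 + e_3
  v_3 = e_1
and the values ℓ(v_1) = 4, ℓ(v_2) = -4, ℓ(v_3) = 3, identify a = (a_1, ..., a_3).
a = (3, 1, -3)

Write a = (a_1, ..., a_3) in the standard basis. For each basis vector v_i, ℓ(v_i) = <v_i, a> is a linear equation in the a_j's. Collect the n equations into a matrix system V a = ℓ, where row i of V is v_i (expressed in the standard basis). Since V is invertible (lower-triangular with 1s on the diagonal, up to permutation), solve by back-substitution:
  V =
[[1, 1, 0],
 [0, -1, 1],
 [1, 0, 0]]
  V a = (4, -4, 3)
Solving gives a = (3, 1, -3).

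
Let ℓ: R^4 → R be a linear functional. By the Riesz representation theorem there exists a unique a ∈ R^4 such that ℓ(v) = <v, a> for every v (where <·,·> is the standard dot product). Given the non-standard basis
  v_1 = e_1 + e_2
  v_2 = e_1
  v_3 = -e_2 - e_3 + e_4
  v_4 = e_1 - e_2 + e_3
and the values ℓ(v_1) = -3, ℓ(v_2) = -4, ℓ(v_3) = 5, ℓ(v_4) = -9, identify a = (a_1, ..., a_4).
a = (-4, 1, -4, 2)

Write a = (a_1, ..., a_4) in the standard basis. For each basis vector v_i, ℓ(v_i) = <v_i, a> is a linear equation in the a_j's. Collect the n equations into a matrix system V a = ℓ, where row i of V is v_i (expressed in the standard basis). Since V is invertible (lower-triangular with 1s on the diagonal, up to permutation), solve by back-substitution:
  V =
[[1, 1, 0, 0],
 [1, 0, 0, 0],
 [0, -1, -1, 1],
 [1, -1, 1, 0]]
  V a = (-3, -4, 5, -9)
Solving gives a = (-4, 1, -4, 2).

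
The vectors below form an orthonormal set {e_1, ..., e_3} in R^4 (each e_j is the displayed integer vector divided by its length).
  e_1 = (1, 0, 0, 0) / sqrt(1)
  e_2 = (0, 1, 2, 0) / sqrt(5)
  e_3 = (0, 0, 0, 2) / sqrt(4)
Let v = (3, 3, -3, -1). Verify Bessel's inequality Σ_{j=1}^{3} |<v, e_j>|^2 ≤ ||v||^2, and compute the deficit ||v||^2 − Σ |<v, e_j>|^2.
Σ |<v, e_j>|^2 = 59/5; ||v||^2 = 28; deficit = 81/5

Write each e_j = u_j / sqrt(<u_j, u_j>) where u_j is the displayed integer vector. Then <v, e_j> = <v, u_j> / sqrt(<u_j, u_j>), so |<v, e_j>|^2 = <v, u_j>^2 / <u_j, u_j>.
Coefficients: <v, e_1> = 3/sqrt(1), <v, e_2> = -3/sqrt(5), <v, e_3> = -2/sqrt(4).
Square and sum: Σ |<v, e_j>|^2 = 59/5.
Compute ||v||^2 = v·v = 28.
Deficit = 28 − 59/5 = 81/5 ≥ 0, confirming Bessel's inequality. (The deficit equals ||v − Σ <v,e_j> e_j||^2, the squared distance from v to span{e_j}.)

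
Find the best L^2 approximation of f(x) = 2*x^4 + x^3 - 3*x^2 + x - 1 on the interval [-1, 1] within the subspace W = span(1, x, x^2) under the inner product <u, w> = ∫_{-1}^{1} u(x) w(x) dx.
g(x) = -9*x^2/7 + 8*x/5 - 41/35

The best approximation g ∈ W is the orthogonal projection of f onto W. Writing g = a_0 + a_1 x + a_2 x^2, the coefficients solve the normal equations G · a = b where
  G_{ij} = <φ_i, φ_j> and b_i = <f, φ_i>, with φ_0 = 1, φ_1 = x, φ_2 = x^2.
G =
  [2, 0, 2/3]
  [0, 2/3, 0]
  [2/3, 0, 2/5],
b = (-16/5, 16/15, -136/105).
Solving gives a_0 = -41/35, a_1 = 8/5, a_2 = -9/7, so
  g(x) = -9*x^2/7 + 8*x/5 - 41/35.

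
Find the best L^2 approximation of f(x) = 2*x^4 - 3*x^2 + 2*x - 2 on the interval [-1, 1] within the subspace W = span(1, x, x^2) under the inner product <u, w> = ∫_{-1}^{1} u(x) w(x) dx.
g(x) = -9*x^2/7 + 2*x - 76/35

The best approximation g ∈ W is the orthogonal projection of f onto W. Writing g = a_0 + a_1 x + a_2 x^2, the coefficients solve the normal equations G · a = b where
  G_{ij} = <φ_i, φ_j> and b_i = <f, φ_i>, with φ_0 = 1, φ_1 = x, φ_2 = x^2.
G =
  [2, 0, 2/3]
  [0, 2/3, 0]
  [2/3, 0, 2/5],
b = (-26/5, 4/3, -206/105).
Solving gives a_0 = -76/35, a_1 = 2, a_2 = -9/7, so
  g(x) = -9*x^2/7 + 2*x - 76/35.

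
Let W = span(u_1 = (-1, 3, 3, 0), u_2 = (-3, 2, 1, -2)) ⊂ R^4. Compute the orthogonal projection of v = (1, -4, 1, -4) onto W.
proj_W(v) = (-5/11, -152/99, -193/99, -82/99)

Set up U = [u_1 | ... | u_2] ∈ R^(4×2). The projector onto W = col(U) is P = U (U^T U)^(-1) U^T.
Compute U^T U =
  [19, 12]
  [12, 18],
and U^T v = (-10, -2).
Solve U^T U · c = U^T v for the coefficients: c = (-26/33, 41/99). The projection is proj_W(v) = U c.
Check: (v - proj_W(v)) · u_1 = 0  (should be 0).
Check: (v - proj_W(v)) · u_2 = 0  (should be 0).
Result: proj_W(v) = (-5/11, -152/99, -193/99, -82/99).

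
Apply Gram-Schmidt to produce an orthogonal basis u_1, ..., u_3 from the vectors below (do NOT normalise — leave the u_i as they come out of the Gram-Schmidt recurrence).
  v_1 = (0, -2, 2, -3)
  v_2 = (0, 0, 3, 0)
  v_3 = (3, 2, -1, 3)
Orthogonal basis:
  u_1 = (0, -2, 2, -3)
  u_2 = (0, 12/17, 39/17, 18/17)
  u_3 = (3, 0, 0, 0)

Apply the Gram-Schmidt recurrence
  u_1 = v_1
  u_i = v_i − Σ_{j<i} ((v_i · u_j) / (u_j · u_j)) · u_j.

Step by step this gives:
  u_1 = (0, -2, 2, -3)
  u_2 = (0, 12/17, 39/17, 18/17)
  u_3 = (3, 0, 0, 0)

Orthogonality check:
  u_2 · u_1 = 0 (should be 0)
  u_3 · u_1 = 0 (should be 0)
  u_3 · u_2 = 0 (should be 0)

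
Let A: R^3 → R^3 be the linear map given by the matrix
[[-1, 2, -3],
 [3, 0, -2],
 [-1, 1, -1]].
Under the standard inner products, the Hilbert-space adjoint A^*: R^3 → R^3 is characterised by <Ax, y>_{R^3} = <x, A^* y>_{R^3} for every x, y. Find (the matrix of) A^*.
A^* = A^T =
[[-1, 3, -1],
 [2, 0, 1],
 [-3, -2, -1]]

For real matrices with standard dot products, the defining identity <Ax, y> = <x, A^* y> gives (Ax)^T y = x^T (A^*) y, i.e. x^T A^T y = x^T (A^*) y. Since this holds for all x, y, we must have A^* = A^T. Therefore
A^* =
[[-1, 3, -1],
 [2, 0, 1],
 [-3, -2, -1]].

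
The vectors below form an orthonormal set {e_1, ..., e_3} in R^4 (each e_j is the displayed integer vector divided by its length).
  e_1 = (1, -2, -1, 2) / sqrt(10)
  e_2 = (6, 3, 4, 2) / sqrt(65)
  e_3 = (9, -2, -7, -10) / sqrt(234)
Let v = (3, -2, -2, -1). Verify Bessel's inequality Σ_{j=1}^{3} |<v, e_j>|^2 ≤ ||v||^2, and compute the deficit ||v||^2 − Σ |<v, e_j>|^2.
Σ |<v, e_j>|^2 = 161/9; ||v||^2 = 18; deficit = 1/9

Write each e_j = u_j / sqrt(<u_j, u_j>) where u_j is the displayed integer vector. Then <v, e_j> = <v, u_j> / sqrt(<u_j, u_j>), so |<v, e_j>|^2 = <v, u_j>^2 / <u_j, u_j>.
Coefficients: <v, e_1> = 7/sqrt(10), <v, e_2> = 2/sqrt(65), <v, e_3> = 55/sqrt(234).
Square and sum: Σ |<v, e_j>|^2 = 161/9.
Compute ||v||^2 = v·v = 18.
Deficit = 18 − 161/9 = 1/9 ≥ 0, confirming Bessel's inequality. (The deficit equals ||v − Σ <v,e_j> e_j||^2, the squared distance from v to span{e_j}.)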